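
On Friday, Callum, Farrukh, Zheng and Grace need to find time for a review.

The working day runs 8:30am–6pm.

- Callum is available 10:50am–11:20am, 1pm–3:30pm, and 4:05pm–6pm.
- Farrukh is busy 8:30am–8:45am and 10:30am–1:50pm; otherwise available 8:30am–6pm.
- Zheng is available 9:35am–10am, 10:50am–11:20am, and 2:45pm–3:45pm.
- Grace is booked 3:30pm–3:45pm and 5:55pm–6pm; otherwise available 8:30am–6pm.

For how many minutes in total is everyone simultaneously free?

45 minutes

Farrukh free within 08:30–18:00: 08:45–10:30, 13:50–18:00.
Grace free within 08:30–18:00: 08:30–15:30, 15:45–17:55.
Callum ∩ Farrukh: 13:50–15:30, 16:05–18:00.
Callum ∩ Farrukh ∩ Zheng: 14:45–15:30.
Callum ∩ Farrukh ∩ Zheng ∩ Grace: 14:45–15:30.
Total common minutes: 45.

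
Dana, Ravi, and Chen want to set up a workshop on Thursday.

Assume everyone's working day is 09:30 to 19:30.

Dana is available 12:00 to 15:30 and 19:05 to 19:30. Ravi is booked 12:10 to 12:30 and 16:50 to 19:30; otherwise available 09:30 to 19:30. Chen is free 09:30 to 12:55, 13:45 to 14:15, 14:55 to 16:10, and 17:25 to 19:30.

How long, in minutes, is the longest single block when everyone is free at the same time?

Ravi free within 09:30–19:30: 09:30–12:10, 12:30–16:50.
Dana ∩ Ravi: 12:00–12:10, 12:30–15:30.
Dana ∩ Ravi ∩ Chen: 12:00–12:10, 12:30–12:55, 13:45–14:15, 14:55–15:30.
Common window lengths: 10, 25, 30, 35 min; longest is 35.

35 minutes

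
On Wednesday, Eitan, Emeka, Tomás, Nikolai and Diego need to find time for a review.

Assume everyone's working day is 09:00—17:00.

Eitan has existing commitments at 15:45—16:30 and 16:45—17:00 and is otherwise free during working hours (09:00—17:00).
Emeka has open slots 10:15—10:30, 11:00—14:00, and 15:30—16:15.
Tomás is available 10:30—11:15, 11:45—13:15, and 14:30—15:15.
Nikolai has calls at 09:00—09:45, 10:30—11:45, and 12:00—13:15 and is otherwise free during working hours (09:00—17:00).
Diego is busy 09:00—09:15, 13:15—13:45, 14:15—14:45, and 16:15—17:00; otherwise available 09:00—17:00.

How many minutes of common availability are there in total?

15 minutes

Eitan free within 09:00–17:00: 09:00–15:45, 16:30–16:45.
Nikolai free within 09:00–17:00: 09:45–10:30, 11:45–12:00, 13:15–17:00.
Diego free within 09:00–17:00: 09:15–13:15, 13:45–14:15, 14:45–16:15.
Eitan ∩ Emeka: 10:15–10:30, 11:00–14:00, 15:30–15:45.
Eitan ∩ Emeka ∩ Tomás: 11:00–11:15, 11:45–13:15.
Eitan ∩ Emeka ∩ Tomás ∩ Nikolai: 11:45–12:00.
Eitan ∩ Emeka ∩ Tomás ∩ Nikolai ∩ Diego: 11:45–12:00.
Total common minutes: 15.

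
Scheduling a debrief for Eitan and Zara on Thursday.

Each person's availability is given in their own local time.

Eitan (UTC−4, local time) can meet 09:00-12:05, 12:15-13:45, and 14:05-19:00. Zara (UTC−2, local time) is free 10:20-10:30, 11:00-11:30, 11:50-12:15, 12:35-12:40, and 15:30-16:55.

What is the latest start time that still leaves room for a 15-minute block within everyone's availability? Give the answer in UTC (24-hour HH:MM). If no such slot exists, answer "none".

18:40

Eitan → UTC: 13:00–16:05, 16:15–17:45, 18:05–23:00.
Zara → UTC: 12:20–12:30, 13:00–13:30, 13:50–14:15, 14:35–14:40, 17:30–18:55.
Eitan ∩ Zara: 13:00–13:30, 13:50–14:15, 14:35–14:40, 17:30–17:45, 18:05–18:55.
Windows ≥ 15 min: 13:00–13:30, 13:50–14:15, 17:30–17:45, 18:05–18:55.
Latest start in the last window 18:05–18:55 is 18:55 − 15 min = 18:40.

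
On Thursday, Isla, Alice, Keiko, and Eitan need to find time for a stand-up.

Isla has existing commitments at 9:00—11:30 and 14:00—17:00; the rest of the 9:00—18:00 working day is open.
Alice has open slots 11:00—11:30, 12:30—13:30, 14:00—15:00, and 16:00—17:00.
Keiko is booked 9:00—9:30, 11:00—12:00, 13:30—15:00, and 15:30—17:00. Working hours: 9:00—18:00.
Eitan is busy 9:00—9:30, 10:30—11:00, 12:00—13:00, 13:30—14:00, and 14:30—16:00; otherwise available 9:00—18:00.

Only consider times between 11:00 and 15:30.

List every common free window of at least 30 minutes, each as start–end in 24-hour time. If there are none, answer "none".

13:00–13:30

Isla free within 09:00–18:00: 11:30–14:00, 17:00–18:00.
Keiko free within 09:00–18:00: 09:30–11:00, 12:00–13:30, 15:00–15:30, 17:00–18:00.
Eitan free within 09:00–18:00: 09:30–10:30, 11:00–12:00, 13:00–13:30, 14:00–14:30, 16:00–18:00.
Isla ∩ Alice: 12:30–13:30.
Isla ∩ Alice ∩ Keiko: 12:30–13:30.
Isla ∩ Alice ∩ Keiko ∩ Eitan: 13:00–13:30.
Restricted to 11:00–15:30: 13:00–13:30.
Windows ≥ 30 min: 13:00–13:30.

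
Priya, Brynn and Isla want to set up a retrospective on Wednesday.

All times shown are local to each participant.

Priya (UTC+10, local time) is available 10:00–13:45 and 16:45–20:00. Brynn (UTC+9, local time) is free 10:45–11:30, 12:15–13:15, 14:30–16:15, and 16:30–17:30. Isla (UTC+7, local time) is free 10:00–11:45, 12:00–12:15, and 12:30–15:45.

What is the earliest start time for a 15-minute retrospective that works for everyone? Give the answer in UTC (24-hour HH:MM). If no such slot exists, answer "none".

Priya → UTC: 00:00–03:45, 06:45–10:00.
Brynn → UTC: 01:45–02:30, 03:15–04:15, 05:30–07:15, 07:30–08:30.
Isla → UTC: 03:00–04:45, 05:00–05:15, 05:30–08:45.
Priya ∩ Brynn: 01:45–02:30, 03:15–03:45, 06:45–07:15, 07:30–08:30.
Priya ∩ Brynn ∩ Isla: 03:15–03:45, 06:45–07:15, 07:30–08:30.
Windows ≥ 15 min: 03:15–03:45, 06:45–07:15, 07:30–08:30.
Earliest such window starts at 03:15.

03:15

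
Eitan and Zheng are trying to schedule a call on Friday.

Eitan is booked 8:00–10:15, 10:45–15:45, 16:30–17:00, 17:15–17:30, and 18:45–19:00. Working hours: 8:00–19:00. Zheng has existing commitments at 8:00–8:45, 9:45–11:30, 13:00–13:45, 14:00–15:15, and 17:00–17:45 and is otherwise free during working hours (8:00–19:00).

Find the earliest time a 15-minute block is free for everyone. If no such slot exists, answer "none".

Eitan free within 08:00–19:00: 10:15–10:45, 15:45–16:30, 17:00–17:15, 17:30–18:45.
Zheng free within 08:00–19:00: 08:45–09:45, 11:30–13:00, 13:45–14:00, 15:15–17:00, 17:45–19:00.
Eitan ∩ Zheng: 15:45–16:30, 17:45–18:45.
Windows ≥ 15 min: 15:45–16:30, 17:45–18:45.
Earliest such window starts at 15:45.

15:45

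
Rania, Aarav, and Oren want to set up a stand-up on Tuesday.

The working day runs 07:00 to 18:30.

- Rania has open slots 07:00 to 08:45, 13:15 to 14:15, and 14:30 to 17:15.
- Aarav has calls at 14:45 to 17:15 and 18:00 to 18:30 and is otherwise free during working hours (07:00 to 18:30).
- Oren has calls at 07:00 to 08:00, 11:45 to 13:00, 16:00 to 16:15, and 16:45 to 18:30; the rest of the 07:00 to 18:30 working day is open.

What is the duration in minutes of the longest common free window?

60 minutes

Aarav free within 07:00–18:30: 07:00–14:45, 17:15–18:00.
Oren free within 07:00–18:30: 08:00–11:45, 13:00–16:00, 16:15–16:45.
Rania ∩ Aarav: 07:00–08:45, 13:15–14:15, 14:30–14:45.
Rania ∩ Aarav ∩ Oren: 08:00–08:45, 13:15–14:15, 14:30–14:45.
Common window lengths: 45, 60, 15 min; longest is 60.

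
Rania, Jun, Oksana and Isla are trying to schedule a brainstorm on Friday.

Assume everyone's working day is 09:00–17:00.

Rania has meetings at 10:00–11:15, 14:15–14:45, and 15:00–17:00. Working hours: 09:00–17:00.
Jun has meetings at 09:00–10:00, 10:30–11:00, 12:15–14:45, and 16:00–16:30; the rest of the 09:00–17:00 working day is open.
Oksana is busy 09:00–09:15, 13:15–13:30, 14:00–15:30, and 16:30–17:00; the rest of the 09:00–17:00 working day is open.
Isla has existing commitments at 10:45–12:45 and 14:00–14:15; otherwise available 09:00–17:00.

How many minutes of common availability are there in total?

Rania free within 09:00–17:00: 09:00–10:00, 11:15–14:15, 14:45–15:00.
Jun free within 09:00–17:00: 10:00–10:30, 11:00–12:15, 14:45–16:00, 16:30–17:00.
Oksana free within 09:00–17:00: 09:15–13:15, 13:30–14:00, 15:30–16:30.
Isla free within 09:00–17:00: 09:00–10:45, 12:45–14:00, 14:15–17:00.
Rania ∩ Jun: 11:15–12:15, 14:45–15:00.
Rania ∩ Jun ∩ Oksana: 11:15–12:15.
Rania ∩ Jun ∩ Oksana ∩ Isla: (none).
Total common minutes: 0.

0 minutes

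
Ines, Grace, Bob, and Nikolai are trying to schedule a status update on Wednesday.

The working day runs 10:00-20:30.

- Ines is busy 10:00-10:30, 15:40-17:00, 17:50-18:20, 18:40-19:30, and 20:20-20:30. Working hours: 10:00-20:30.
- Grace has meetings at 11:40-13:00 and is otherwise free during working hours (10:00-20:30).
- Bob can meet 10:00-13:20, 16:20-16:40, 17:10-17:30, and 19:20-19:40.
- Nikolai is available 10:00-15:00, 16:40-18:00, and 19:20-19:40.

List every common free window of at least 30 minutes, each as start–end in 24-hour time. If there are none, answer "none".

10:30–11:40

Ines free within 10:00–20:30: 10:30–15:40, 17:00–17:50, 18:20–18:40, 19:30–20:20.
Grace free within 10:00–20:30: 10:00–11:40, 13:00–20:30.
Ines ∩ Grace: 10:30–11:40, 13:00–15:40, 17:00–17:50, 18:20–18:40, 19:30–20:20.
Ines ∩ Grace ∩ Bob: 10:30–11:40, 13:00–13:20, 17:10–17:30, 19:30–19:40.
Ines ∩ Grace ∩ Bob ∩ Nikolai: 10:30–11:40, 13:00–13:20, 17:10–17:30, 19:30–19:40.
Windows ≥ 30 min: 10:30–11:40.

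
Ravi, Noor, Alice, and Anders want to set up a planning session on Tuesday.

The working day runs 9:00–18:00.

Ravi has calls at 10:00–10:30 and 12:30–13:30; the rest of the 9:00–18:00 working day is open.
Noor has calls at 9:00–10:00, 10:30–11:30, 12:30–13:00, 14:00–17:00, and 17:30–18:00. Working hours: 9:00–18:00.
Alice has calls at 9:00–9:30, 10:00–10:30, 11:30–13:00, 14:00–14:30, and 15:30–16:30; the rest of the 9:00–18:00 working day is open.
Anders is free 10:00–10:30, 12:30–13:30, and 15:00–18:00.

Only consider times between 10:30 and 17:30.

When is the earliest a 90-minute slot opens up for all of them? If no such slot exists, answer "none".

Ravi free within 09:00–18:00: 09:00–10:00, 10:30–12:30, 13:30–18:00.
Noor free within 09:00–18:00: 10:00–10:30, 11:30–12:30, 13:00–14:00, 17:00–17:30.
Alice free within 09:00–18:00: 09:30–10:00, 10:30–11:30, 13:00–14:00, 14:30–15:30, 16:30–18:00.
Ravi ∩ Noor: 11:30–12:30, 13:30–14:00, 17:00–17:30.
Ravi ∩ Noor ∩ Alice: 13:30–14:00, 17:00–17:30.
Ravi ∩ Noor ∩ Alice ∩ Anders: 17:00–17:30.
Restricted to 10:30–17:30: 17:00–17:30.
Windows ≥ 90 min: (none).

none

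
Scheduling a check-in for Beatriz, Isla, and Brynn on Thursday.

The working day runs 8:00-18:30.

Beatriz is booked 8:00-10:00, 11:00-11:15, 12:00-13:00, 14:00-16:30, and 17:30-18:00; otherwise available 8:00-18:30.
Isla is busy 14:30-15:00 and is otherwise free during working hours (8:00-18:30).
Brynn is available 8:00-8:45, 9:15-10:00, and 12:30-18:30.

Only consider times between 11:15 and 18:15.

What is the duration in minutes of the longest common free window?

Beatriz free within 08:00–18:30: 10:00–11:00, 11:15–12:00, 13:00–14:00, 16:30–17:30, 18:00–18:30.
Isla free within 08:00–18:30: 08:00–14:30, 15:00–18:30.
Beatriz ∩ Isla: 10:00–11:00, 11:15–12:00, 13:00–14:00, 16:30–17:30, 18:00–18:30.
Beatriz ∩ Isla ∩ Brynn: 13:00–14:00, 16:30–17:30, 18:00–18:30.
Restricted to 11:15–18:15: 13:00–14:00, 16:30–17:30, 18:00–18:15.
Common window lengths: 60, 60, 15 min; longest is 60.

60 minutes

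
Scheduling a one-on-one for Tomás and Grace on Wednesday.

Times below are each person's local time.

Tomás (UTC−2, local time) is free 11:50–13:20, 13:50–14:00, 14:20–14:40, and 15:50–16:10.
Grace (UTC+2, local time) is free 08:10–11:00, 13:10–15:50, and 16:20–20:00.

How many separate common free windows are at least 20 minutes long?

2

Tomás → UTC: 13:50–15:20, 15:50–16:00, 16:20–16:40, 17:50–18:10.
Grace → UTC: 06:10–09:00, 11:10–13:50, 14:20–18:00.
Tomás ∩ Grace: 14:20–15:20, 15:50–16:00, 16:20–16:40, 17:50–18:00.
Windows ≥ 20 min: 14:20–15:20, 16:20–16:40.
That's 2 windows.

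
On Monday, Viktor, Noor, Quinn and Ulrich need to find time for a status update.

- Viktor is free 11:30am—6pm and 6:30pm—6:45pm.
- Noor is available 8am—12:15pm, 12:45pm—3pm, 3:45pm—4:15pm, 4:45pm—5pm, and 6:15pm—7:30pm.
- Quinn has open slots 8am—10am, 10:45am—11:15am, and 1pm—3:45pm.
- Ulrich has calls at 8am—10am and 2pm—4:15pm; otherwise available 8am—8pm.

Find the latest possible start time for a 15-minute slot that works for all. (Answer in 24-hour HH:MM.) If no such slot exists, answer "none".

13:45

Ulrich free within 08:00–20:00: 10:00–14:00, 16:15–20:00.
Viktor ∩ Noor: 11:30–12:15, 12:45–15:00, 15:45–16:15, 16:45–17:00, 18:30–18:45.
Viktor ∩ Noor ∩ Quinn: 13:00–15:00.
Viktor ∩ Noor ∩ Quinn ∩ Ulrich: 13:00–14:00.
Windows ≥ 15 min: 13:00–14:00.
Latest start in the last window 13:00–14:00 is 14:00 − 15 min = 13:45.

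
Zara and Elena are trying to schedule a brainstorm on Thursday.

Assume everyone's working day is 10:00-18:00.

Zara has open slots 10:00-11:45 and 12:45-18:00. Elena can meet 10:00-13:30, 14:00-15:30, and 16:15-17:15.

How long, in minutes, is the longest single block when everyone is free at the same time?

Zara ∩ Elena: 10:00–11:45, 12:45–13:30, 14:00–15:30, 16:15–17:15.
Common window lengths: 105, 45, 90, 60 min; longest is 105.

105 minutes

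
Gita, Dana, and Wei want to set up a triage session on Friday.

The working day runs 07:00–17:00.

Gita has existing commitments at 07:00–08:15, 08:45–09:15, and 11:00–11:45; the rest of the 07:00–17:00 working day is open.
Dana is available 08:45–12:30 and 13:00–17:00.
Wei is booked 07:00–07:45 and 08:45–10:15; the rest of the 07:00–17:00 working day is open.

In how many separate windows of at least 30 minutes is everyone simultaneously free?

Gita free within 07:00–17:00: 08:15–08:45, 09:15–11:00, 11:45–17:00.
Wei free within 07:00–17:00: 07:45–08:45, 10:15–17:00.
Gita ∩ Dana: 09:15–11:00, 11:45–12:30, 13:00–17:00.
Gita ∩ Dana ∩ Wei: 10:15–11:00, 11:45–12:30, 13:00–17:00.
Windows ≥ 30 min: 10:15–11:00, 11:45–12:30, 13:00–17:00.
That's 3 windows.

3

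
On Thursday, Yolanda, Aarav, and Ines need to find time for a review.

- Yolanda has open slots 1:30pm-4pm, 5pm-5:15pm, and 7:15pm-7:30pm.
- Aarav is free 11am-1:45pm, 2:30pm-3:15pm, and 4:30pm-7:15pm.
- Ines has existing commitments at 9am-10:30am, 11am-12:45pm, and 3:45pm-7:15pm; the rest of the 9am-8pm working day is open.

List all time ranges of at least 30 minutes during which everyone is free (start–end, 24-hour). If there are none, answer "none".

14:30–15:15

Ines free within 09:00–20:00: 10:30–11:00, 12:45–15:45, 19:15–20:00.
Yolanda ∩ Aarav: 13:30–13:45, 14:30–15:15, 17:00–17:15.
Yolanda ∩ Aarav ∩ Ines: 13:30–13:45, 14:30–15:15.
Windows ≥ 30 min: 14:30–15:15.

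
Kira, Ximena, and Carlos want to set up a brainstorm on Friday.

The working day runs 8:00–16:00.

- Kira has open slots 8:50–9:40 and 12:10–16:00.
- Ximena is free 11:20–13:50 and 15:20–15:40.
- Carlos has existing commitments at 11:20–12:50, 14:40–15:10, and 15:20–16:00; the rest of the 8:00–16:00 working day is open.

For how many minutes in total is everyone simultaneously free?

Carlos free within 08:00–16:00: 08:00–11:20, 12:50–14:40, 15:10–15:20.
Kira ∩ Ximena: 12:10–13:50, 15:20–15:40.
Kira ∩ Ximena ∩ Carlos: 12:50–13:50.
Total common minutes: 60.

60 minutes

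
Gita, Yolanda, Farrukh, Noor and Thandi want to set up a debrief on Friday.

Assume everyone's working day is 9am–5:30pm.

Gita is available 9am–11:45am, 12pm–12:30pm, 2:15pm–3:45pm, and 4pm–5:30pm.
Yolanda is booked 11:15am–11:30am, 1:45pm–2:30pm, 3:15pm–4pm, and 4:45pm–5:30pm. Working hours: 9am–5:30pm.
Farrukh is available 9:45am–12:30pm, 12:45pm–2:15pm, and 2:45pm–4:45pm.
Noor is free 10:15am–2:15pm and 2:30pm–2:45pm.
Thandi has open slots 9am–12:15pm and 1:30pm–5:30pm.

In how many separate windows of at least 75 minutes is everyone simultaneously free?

Yolanda free within 09:00–17:30: 09:00–11:15, 11:30–13:45, 14:30–15:15, 16:00–16:45.
Gita ∩ Yolanda: 09:00–11:15, 11:30–11:45, 12:00–12:30, 14:30–15:15, 16:00–16:45.
Gita ∩ Yolanda ∩ Farrukh: 09:45–11:15, 11:30–11:45, 12:00–12:30, 14:45–15:15, 16:00–16:45.
Gita ∩ Yolanda ∩ Farrukh ∩ Noor: 10:15–11:15, 11:30–11:45, 12:00–12:30.
Gita ∩ Yolanda ∩ Farrukh ∩ Noor ∩ Thandi: 10:15–11:15, 11:30–11:45, 12:00–12:15.
Windows ≥ 75 min: (none).
That's 0 windows.

0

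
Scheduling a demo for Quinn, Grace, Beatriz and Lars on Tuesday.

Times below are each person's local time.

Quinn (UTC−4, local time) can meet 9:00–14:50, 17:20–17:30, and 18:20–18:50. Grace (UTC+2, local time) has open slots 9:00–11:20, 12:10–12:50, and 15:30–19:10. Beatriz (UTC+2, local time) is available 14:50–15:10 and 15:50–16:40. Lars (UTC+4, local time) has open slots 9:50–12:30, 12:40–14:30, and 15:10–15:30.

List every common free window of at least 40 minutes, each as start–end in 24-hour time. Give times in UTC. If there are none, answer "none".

Quinn → UTC: 13:00–18:50, 21:20–21:30, 22:20–22:50.
Grace → UTC: 07:00–09:20, 10:10–10:50, 13:30–17:10.
Beatriz → UTC: 12:50–13:10, 13:50–14:40.
Lars → UTC: 05:50–08:30, 08:40–10:30, 11:10–11:30.
Quinn ∩ Grace: 13:30–17:10.
Quinn ∩ Grace ∩ Beatriz: 13:50–14:40.
Quinn ∩ Grace ∩ Beatriz ∩ Lars: (none).
Windows ≥ 40 min: (none).

none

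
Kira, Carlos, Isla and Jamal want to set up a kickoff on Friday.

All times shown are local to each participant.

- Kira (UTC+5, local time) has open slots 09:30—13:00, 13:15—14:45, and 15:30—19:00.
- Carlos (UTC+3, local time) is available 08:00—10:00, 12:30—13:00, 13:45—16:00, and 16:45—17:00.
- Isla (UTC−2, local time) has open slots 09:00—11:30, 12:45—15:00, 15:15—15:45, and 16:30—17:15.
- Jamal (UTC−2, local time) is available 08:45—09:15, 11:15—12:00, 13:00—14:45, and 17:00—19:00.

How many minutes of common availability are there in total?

Kira → UTC: 04:30–08:00, 08:15–09:45, 10:30–14:00.
Carlos → UTC: 05:00–07:00, 09:30–10:00, 10:45–13:00, 13:45–14:00.
Isla → UTC: 11:00–13:30, 14:45–17:00, 17:15–17:45, 18:30–19:15.
Jamal → UTC: 10:45–11:15, 13:15–14:00, 15:00–16:45, 19:00–21:00.
Kira ∩ Carlos: 05:00–07:00, 09:30–09:45, 10:45–13:00, 13:45–14:00.
Kira ∩ Carlos ∩ Isla: 11:00–13:00.
Kira ∩ Carlos ∩ Isla ∩ Jamal: 11:00–11:15.
Total common minutes: 15.

15 minutes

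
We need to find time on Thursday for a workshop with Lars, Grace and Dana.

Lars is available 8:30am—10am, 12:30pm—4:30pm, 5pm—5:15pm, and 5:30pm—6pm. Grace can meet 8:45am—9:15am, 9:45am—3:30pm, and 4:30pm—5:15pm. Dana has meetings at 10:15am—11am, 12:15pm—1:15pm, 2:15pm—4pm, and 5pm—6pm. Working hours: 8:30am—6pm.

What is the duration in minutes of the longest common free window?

Dana free within 08:30–18:00: 08:30–10:15, 11:00–12:15, 13:15–14:15, 16:00–17:00.
Lars ∩ Grace: 08:45–09:15, 09:45–10:00, 12:30–15:30, 17:00–17:15.
Lars ∩ Grace ∩ Dana: 08:45–09:15, 09:45–10:00, 13:15–14:15.
Common window lengths: 30, 15, 60 min; longest is 60.

60 minutes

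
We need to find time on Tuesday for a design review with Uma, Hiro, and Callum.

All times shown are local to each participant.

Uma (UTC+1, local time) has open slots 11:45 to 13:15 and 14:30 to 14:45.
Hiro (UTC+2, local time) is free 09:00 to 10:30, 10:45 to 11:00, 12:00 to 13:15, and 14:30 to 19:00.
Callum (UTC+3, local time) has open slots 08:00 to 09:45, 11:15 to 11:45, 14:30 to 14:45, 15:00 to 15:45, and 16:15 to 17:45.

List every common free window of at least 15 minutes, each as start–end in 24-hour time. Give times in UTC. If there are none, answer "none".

13:30–13:45

Uma → UTC: 10:45–12:15, 13:30–13:45.
Hiro → UTC: 07:00–08:30, 08:45–09:00, 10:00–11:15, 12:30–17:00.
Callum → UTC: 05:00–06:45, 08:15–08:45, 11:30–11:45, 12:00–12:45, 13:15–14:45.
Uma ∩ Hiro: 10:45–11:15, 13:30–13:45.
Uma ∩ Hiro ∩ Callum: 13:30–13:45.
Windows ≥ 15 min: 13:30–13:45.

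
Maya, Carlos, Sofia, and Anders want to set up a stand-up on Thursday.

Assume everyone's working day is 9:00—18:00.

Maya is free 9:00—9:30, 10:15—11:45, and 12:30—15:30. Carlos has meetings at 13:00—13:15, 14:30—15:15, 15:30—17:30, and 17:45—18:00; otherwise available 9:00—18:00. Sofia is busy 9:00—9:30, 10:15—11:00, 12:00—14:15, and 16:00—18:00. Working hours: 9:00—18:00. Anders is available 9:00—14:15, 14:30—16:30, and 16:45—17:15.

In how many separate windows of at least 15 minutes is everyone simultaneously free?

Carlos free within 09:00–18:00: 09:00–13:00, 13:15–14:30, 15:15–15:30, 17:30–17:45.
Sofia free within 09:00–18:00: 09:30–10:15, 11:00–12:00, 14:15–16:00.
Maya ∩ Carlos: 09:00–09:30, 10:15–11:45, 12:30–13:00, 13:15–14:30, 15:15–15:30.
Maya ∩ Carlos ∩ Sofia: 11:00–11:45, 14:15–14:30, 15:15–15:30.
Maya ∩ Carlos ∩ Sofia ∩ Anders: 11:00–11:45, 15:15–15:30.
Windows ≥ 15 min: 11:00–11:45, 15:15–15:30.
That's 2 windows.

2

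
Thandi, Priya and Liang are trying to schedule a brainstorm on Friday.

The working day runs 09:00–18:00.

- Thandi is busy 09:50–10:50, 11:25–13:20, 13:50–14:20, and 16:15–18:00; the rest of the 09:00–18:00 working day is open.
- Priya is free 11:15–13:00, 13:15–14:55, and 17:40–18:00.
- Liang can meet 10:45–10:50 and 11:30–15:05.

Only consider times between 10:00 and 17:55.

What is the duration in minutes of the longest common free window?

35 minutes

Thandi free within 09:00–18:00: 09:00–09:50, 10:50–11:25, 13:20–13:50, 14:20–16:15.
Thandi ∩ Priya: 11:15–11:25, 13:20–13:50, 14:20–14:55.
Thandi ∩ Priya ∩ Liang: 13:20–13:50, 14:20–14:55.
Restricted to 10:00–17:55: 13:20–13:50, 14:20–14:55.
Common window lengths: 30, 35 min; longest is 35.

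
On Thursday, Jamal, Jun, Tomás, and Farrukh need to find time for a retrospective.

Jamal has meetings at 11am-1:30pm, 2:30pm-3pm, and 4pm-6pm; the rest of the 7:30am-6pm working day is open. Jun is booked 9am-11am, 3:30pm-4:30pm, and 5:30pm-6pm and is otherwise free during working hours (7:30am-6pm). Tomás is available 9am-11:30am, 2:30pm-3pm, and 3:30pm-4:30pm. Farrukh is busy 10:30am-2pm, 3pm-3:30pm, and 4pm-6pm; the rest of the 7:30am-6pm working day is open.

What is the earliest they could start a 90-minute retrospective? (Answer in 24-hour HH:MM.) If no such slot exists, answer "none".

Jamal free within 07:30–18:00: 07:30–11:00, 13:30–14:30, 15:00–16:00.
Jun free within 07:30–18:00: 07:30–09:00, 11:00–15:30, 16:30–17:30.
Farrukh free within 07:30–18:00: 07:30–10:30, 14:00–15:00, 15:30–16:00.
Jamal ∩ Jun: 07:30–09:00, 13:30–14:30, 15:00–15:30.
Jamal ∩ Jun ∩ Tomás: (none).
Jamal ∩ Jun ∩ Tomás ∩ Farrukh: (none).
Windows ≥ 90 min: (none).

none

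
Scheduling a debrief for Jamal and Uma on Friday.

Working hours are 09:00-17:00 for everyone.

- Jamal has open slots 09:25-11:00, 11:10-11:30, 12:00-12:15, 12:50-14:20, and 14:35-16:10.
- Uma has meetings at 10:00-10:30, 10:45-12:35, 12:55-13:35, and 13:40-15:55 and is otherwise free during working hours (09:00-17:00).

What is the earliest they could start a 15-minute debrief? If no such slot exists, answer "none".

09:25

Uma free within 09:00–17:00: 09:00–10:00, 10:30–10:45, 12:35–12:55, 13:35–13:40, 15:55–17:00.
Jamal ∩ Uma: 09:25–10:00, 10:30–10:45, 12:50–12:55, 13:35–13:40, 15:55–16:10.
Windows ≥ 15 min: 09:25–10:00, 10:30–10:45, 15:55–16:10.
Earliest such window starts at 09:25.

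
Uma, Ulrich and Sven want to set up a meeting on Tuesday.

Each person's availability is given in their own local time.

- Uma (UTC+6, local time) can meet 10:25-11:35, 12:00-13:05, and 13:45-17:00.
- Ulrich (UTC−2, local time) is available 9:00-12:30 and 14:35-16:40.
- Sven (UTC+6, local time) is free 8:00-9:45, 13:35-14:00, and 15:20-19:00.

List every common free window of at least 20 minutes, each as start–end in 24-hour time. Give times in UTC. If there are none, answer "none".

none

Uma → UTC: 04:25–05:35, 06:00–07:05, 07:45–11:00.
Ulrich → UTC: 11:00–14:30, 16:35–18:40.
Sven → UTC: 02:00–03:45, 07:35–08:00, 09:20–13:00.
Uma ∩ Ulrich: (none).
Uma ∩ Ulrich ∩ Sven: (none).
Windows ≥ 20 min: (none).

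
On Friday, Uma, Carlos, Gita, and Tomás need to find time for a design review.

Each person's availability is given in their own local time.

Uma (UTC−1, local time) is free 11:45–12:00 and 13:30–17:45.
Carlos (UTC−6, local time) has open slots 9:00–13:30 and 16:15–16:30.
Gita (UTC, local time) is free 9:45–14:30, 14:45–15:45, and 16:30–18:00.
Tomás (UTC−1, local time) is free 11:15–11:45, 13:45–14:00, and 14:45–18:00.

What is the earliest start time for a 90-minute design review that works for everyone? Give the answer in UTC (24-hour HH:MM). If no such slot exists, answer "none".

Uma → UTC: 12:45–13:00, 14:30–18:45.
Carlos → UTC: 15:00–19:30, 22:15–22:30.
Gita → UTC: 09:45–14:30, 14:45–15:45, 16:30–18:00.
Tomás → UTC: 12:15–12:45, 14:45–15:00, 15:45–19:00.
Uma ∩ Carlos: 15:00–18:45.
Uma ∩ Carlos ∩ Gita: 15:00–15:45, 16:30–18:00.
Uma ∩ Carlos ∩ Gita ∩ Tomás: 16:30–18:00.
Windows ≥ 90 min: 16:30–18:00.
Earliest such window starts at 16:30.

16:30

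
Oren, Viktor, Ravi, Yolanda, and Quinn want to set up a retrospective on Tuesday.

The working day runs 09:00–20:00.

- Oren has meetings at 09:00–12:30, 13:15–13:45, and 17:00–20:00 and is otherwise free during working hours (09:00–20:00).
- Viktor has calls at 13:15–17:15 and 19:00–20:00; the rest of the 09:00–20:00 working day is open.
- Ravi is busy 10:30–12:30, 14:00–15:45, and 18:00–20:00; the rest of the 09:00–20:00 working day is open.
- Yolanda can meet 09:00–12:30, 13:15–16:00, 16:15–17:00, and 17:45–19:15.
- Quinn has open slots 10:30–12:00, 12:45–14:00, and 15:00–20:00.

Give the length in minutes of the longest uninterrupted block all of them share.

0 minutes

Oren free within 09:00–20:00: 12:30–13:15, 13:45–17:00.
Viktor free within 09:00–20:00: 09:00–13:15, 17:15–19:00.
Ravi free within 09:00–20:00: 09:00–10:30, 12:30–14:00, 15:45–18:00.
Oren ∩ Viktor: 12:30–13:15.
Oren ∩ Viktor ∩ Ravi: 12:30–13:15.
Oren ∩ Viktor ∩ Ravi ∩ Yolanda: (none).
Oren ∩ Viktor ∩ Ravi ∩ Yolanda ∩ Quinn: (none).
No common window.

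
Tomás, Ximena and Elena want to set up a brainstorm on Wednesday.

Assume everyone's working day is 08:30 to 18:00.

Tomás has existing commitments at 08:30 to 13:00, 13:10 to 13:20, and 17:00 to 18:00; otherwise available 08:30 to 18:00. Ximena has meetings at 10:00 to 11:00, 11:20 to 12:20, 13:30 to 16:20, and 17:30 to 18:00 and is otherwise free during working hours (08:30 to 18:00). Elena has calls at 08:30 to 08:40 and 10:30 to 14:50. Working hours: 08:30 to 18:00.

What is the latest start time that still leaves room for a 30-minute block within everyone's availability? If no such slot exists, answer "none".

16:30

Tomás free within 08:30–18:00: 13:00–13:10, 13:20–17:00.
Ximena free within 08:30–18:00: 08:30–10:00, 11:00–11:20, 12:20–13:30, 16:20–17:30.
Elena free within 08:30–18:00: 08:40–10:30, 14:50–18:00.
Tomás ∩ Ximena: 13:00–13:10, 13:20–13:30, 16:20–17:00.
Tomás ∩ Ximena ∩ Elena: 16:20–17:00.
Windows ≥ 30 min: 16:20–17:00.
Latest start in the last window 16:20–17:00 is 17:00 − 30 min = 16:30.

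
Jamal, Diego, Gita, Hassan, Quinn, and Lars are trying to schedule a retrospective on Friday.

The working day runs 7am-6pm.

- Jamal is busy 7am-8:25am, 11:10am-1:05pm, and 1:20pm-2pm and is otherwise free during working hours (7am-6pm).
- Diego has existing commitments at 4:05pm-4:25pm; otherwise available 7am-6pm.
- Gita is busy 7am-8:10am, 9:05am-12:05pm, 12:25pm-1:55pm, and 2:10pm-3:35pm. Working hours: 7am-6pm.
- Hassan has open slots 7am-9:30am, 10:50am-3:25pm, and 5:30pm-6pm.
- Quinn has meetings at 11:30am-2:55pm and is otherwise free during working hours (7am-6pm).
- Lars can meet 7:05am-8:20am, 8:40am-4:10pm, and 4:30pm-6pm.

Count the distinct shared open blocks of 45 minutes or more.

0

Jamal free within 07:00–18:00: 08:25–11:10, 13:05–13:20, 14:00–18:00.
Diego free within 07:00–18:00: 07:00–16:05, 16:25–18:00.
Gita free within 07:00–18:00: 08:10–09:05, 12:05–12:25, 13:55–14:10, 15:35–18:00.
Quinn free within 07:00–18:00: 07:00–11:30, 14:55–18:00.
Jamal ∩ Diego: 08:25–11:10, 13:05–13:20, 14:00–16:05, 16:25–18:00.
Jamal ∩ Diego ∩ Gita: 08:25–09:05, 14:00–14:10, 15:35–16:05, 16:25–18:00.
Jamal ∩ Diego ∩ Gita ∩ Hassan: 08:25–09:05, 14:00–14:10, 17:30–18:00.
Jamal ∩ Diego ∩ Gita ∩ Hassan ∩ Quinn: 08:25–09:05, 17:30–18:00.
Jamal ∩ Diego ∩ Gita ∩ Hassan ∩ Quinn ∩ Lars: 08:40–09:05, 17:30–18:00.
Windows ≥ 45 min: (none).
That's 0 windows.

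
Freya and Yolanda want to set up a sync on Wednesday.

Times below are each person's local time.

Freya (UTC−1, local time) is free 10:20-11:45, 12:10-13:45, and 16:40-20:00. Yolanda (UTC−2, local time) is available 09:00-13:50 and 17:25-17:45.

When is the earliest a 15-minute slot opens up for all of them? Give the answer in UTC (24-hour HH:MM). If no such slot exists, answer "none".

Freya → UTC: 11:20–12:45, 13:10–14:45, 17:40–21:00.
Yolanda → UTC: 11:00–15:50, 19:25–19:45.
Freya ∩ Yolanda: 11:20–12:45, 13:10–14:45, 19:25–19:45.
Windows ≥ 15 min: 11:20–12:45, 13:10–14:45, 19:25–19:45.
Earliest such window starts at 11:20.

11:20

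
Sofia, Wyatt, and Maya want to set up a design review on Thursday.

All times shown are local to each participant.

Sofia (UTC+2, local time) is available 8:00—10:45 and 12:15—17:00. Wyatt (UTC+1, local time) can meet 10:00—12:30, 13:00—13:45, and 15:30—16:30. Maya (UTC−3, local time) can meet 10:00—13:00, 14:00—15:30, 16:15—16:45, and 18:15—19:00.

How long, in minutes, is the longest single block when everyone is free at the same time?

Sofia → UTC: 06:00–08:45, 10:15–15:00.
Wyatt → UTC: 09:00–11:30, 12:00–12:45, 14:30–15:30.
Maya → UTC: 13:00–16:00, 17:00–18:30, 19:15–19:45, 21:15–22:00.
Sofia ∩ Wyatt: 10:15–11:30, 12:00–12:45, 14:30–15:00.
Sofia ∩ Wyatt ∩ Maya: 14:30–15:00.
Single common window of 30 minutes.

30 minutes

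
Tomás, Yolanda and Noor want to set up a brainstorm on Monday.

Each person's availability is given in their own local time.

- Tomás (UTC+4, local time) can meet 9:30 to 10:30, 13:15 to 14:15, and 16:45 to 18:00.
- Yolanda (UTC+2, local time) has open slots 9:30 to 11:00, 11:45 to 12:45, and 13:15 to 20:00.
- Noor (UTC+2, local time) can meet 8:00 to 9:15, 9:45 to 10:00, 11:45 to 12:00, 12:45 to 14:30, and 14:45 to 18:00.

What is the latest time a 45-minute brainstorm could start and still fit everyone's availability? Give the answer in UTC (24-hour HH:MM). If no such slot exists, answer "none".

Tomás → UTC: 05:30–06:30, 09:15–10:15, 12:45–14:00.
Yolanda → UTC: 07:30–09:00, 09:45–10:45, 11:15–18:00.
Noor → UTC: 06:00–07:15, 07:45–08:00, 09:45–10:00, 10:45–12:30, 12:45–16:00.
Tomás ∩ Yolanda: 09:45–10:15, 12:45–14:00.
Tomás ∩ Yolanda ∩ Noor: 09:45–10:00, 12:45–14:00.
Windows ≥ 45 min: 12:45–14:00.
Latest start in the last window 12:45–14:00 is 14:00 − 45 min = 13:15.

13:15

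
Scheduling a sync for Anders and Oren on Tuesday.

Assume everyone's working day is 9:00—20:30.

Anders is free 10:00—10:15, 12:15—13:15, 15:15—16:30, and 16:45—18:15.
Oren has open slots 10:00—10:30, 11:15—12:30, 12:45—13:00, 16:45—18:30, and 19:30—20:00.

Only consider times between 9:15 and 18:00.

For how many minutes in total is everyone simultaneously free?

Anders ∩ Oren: 10:00–10:15, 12:15–12:30, 12:45–13:00, 16:45–18:15.
Restricted to 09:15–18:00: 10:00–10:15, 12:15–12:30, 12:45–13:00, 16:45–18:00.
Total common minutes: 15 + 15 + 15 + 75 = 120.

120 minutes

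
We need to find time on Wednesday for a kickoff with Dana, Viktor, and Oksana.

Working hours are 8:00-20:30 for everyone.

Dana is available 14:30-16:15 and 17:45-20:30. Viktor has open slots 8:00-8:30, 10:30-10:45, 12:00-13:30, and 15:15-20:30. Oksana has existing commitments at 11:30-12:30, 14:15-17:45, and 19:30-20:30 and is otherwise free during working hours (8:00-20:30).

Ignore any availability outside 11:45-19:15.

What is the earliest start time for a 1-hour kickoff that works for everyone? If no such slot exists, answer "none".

17:45

Oksana free within 08:00–20:30: 08:00–11:30, 12:30–14:15, 17:45–19:30.
Dana ∩ Viktor: 15:15–16:15, 17:45–20:30.
Dana ∩ Viktor ∩ Oksana: 17:45–19:30.
Restricted to 11:45–19:15: 17:45–19:15.
Windows ≥ 60 min: 17:45–19:15.
Earliest such window starts at 17:45.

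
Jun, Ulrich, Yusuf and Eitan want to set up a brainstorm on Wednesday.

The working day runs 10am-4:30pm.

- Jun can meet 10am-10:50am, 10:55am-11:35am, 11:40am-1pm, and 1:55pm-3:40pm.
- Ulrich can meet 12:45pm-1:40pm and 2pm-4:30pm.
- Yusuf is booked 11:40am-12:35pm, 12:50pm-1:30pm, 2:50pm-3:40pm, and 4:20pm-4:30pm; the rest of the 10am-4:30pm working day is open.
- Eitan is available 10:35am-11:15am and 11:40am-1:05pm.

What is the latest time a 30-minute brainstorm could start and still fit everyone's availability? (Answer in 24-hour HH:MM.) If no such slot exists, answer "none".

Yusuf free within 10:00–16:30: 10:00–11:40, 12:35–12:50, 13:30–14:50, 15:40–16:20.
Jun ∩ Ulrich: 12:45–13:00, 14:00–15:40.
Jun ∩ Ulrich ∩ Yusuf: 12:45–12:50, 14:00–14:50.
Jun ∩ Ulrich ∩ Yusuf ∩ Eitan: 12:45–12:50.
Windows ≥ 30 min: (none).

none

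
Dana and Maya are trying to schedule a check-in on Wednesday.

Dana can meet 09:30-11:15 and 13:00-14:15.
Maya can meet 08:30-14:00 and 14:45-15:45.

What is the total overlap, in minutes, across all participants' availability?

165 minutes

Dana ∩ Maya: 09:30–11:15, 13:00–14:00.
Total common minutes: 105 + 60 = 165.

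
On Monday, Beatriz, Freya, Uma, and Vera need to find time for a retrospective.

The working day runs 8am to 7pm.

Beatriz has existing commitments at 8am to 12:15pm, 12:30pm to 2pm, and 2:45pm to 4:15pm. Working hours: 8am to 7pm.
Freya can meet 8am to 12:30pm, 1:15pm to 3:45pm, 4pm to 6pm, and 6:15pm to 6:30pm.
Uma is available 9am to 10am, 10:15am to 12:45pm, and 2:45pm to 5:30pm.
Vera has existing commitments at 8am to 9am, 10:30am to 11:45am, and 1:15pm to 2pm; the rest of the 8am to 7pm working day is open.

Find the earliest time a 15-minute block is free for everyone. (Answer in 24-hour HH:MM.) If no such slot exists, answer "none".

12:15

Beatriz free within 08:00–19:00: 12:15–12:30, 14:00–14:45, 16:15–19:00.
Vera free within 08:00–19:00: 09:00–10:30, 11:45–13:15, 14:00–19:00.
Beatriz ∩ Freya: 12:15–12:30, 14:00–14:45, 16:15–18:00, 18:15–18:30.
Beatriz ∩ Freya ∩ Uma: 12:15–12:30, 16:15–17:30.
Beatriz ∩ Freya ∩ Uma ∩ Vera: 12:15–12:30, 16:15–17:30.
Windows ≥ 15 min: 12:15–12:30, 16:15–17:30.
Earliest such window starts at 12:15.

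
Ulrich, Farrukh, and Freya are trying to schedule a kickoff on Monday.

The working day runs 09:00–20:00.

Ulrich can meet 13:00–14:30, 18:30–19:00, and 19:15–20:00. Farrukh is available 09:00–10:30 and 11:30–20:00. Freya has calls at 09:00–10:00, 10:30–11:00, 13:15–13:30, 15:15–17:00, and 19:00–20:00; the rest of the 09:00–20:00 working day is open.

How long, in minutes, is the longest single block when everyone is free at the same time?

60 minutes

Freya free within 09:00–20:00: 10:00–10:30, 11:00–13:15, 13:30–15:15, 17:00–19:00.
Ulrich ∩ Farrukh: 13:00–14:30, 18:30–19:00, 19:15–20:00.
Ulrich ∩ Farrukh ∩ Freya: 13:00–13:15, 13:30–14:30, 18:30–19:00.
Common window lengths: 15, 60, 30 min; longest is 60.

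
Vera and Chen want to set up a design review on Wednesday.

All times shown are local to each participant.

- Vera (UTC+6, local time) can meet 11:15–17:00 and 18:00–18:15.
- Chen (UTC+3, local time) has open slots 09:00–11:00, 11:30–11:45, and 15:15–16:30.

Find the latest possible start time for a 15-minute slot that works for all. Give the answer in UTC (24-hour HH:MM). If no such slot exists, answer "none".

08:30

Vera → UTC: 05:15–11:00, 12:00–12:15.
Chen → UTC: 06:00–08:00, 08:30–08:45, 12:15–13:30.
Vera ∩ Chen: 06:00–08:00, 08:30–08:45.
Windows ≥ 15 min: 06:00–08:00, 08:30–08:45.
Latest start in the last window 08:30–08:45 is 08:45 − 15 min = 08:30.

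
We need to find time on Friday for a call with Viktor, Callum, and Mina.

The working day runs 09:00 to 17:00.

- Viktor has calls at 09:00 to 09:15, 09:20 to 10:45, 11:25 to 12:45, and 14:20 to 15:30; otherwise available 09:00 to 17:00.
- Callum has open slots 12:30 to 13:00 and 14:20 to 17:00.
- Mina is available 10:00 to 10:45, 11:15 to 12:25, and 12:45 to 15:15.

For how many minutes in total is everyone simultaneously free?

15 minutes

Viktor free within 09:00–17:00: 09:15–09:20, 10:45–11:25, 12:45–14:20, 15:30–17:00.
Viktor ∩ Callum: 12:45–13:00, 15:30–17:00.
Viktor ∩ Callum ∩ Mina: 12:45–13:00.
Total common minutes: 15.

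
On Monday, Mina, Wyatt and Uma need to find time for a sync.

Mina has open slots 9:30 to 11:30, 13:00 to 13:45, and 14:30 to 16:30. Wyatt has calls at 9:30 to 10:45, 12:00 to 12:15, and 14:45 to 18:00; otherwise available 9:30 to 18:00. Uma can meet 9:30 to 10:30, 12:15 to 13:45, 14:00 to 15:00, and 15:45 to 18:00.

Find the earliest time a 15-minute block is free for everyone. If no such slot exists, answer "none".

13:00

Wyatt free within 09:30–18:00: 10:45–12:00, 12:15–14:45.
Mina ∩ Wyatt: 10:45–11:30, 13:00–13:45, 14:30–14:45.
Mina ∩ Wyatt ∩ Uma: 13:00–13:45, 14:30–14:45.
Windows ≥ 15 min: 13:00–13:45, 14:30–14:45.
Earliest such window starts at 13:00.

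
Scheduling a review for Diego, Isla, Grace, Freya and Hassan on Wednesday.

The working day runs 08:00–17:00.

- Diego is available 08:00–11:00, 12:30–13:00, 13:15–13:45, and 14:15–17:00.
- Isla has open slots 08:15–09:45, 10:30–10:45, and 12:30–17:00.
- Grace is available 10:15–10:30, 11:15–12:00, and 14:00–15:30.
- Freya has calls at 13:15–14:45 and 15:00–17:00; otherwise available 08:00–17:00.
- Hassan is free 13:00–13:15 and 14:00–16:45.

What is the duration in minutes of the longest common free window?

15 minutes

Freya free within 08:00–17:00: 08:00–13:15, 14:45–15:00.
Diego ∩ Isla: 08:15–09:45, 10:30–10:45, 12:30–13:00, 13:15–13:45, 14:15–17:00.
Diego ∩ Isla ∩ Grace: 14:15–15:30.
Diego ∩ Isla ∩ Grace ∩ Freya: 14:45–15:00.
Diego ∩ Isla ∩ Grace ∩ Freya ∩ Hassan: 14:45–15:00.
Single common window of 15 minutes.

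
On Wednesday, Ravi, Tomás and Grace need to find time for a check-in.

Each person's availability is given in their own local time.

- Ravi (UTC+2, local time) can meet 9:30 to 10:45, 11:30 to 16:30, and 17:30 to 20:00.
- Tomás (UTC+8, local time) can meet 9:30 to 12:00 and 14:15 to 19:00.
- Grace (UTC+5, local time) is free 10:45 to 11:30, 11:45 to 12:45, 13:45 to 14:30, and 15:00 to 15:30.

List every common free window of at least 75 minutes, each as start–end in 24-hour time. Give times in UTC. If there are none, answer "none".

Ravi → UTC: 07:30–08:45, 09:30–14:30, 15:30–18:00.
Tomás → UTC: 01:30–04:00, 06:15–11:00.
Grace → UTC: 05:45–06:30, 06:45–07:45, 08:45–09:30, 10:00–10:30.
Ravi ∩ Tomás: 07:30–08:45, 09:30–11:00.
Ravi ∩ Tomás ∩ Grace: 07:30–07:45, 10:00–10:30.
Windows ≥ 75 min: (none).

none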